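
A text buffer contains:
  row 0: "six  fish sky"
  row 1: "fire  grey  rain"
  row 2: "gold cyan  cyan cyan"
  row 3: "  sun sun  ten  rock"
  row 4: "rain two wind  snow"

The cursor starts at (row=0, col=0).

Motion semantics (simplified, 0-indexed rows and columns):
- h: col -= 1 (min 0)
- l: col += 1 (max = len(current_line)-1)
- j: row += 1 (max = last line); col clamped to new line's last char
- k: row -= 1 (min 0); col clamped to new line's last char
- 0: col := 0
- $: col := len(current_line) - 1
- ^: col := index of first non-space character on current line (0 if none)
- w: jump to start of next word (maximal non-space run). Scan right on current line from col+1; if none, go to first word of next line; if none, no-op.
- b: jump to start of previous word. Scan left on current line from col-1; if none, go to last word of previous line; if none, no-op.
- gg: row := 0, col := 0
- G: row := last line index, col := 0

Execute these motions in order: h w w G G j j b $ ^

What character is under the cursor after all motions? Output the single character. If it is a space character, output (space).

After 1 (h): row=0 col=0 char='s'
After 2 (w): row=0 col=5 char='f'
After 3 (w): row=0 col=10 char='s'
After 4 (G): row=4 col=0 char='r'
After 5 (G): row=4 col=0 char='r'
After 6 (j): row=4 col=0 char='r'
After 7 (j): row=4 col=0 char='r'
After 8 (b): row=3 col=16 char='r'
After 9 ($): row=3 col=19 char='k'
After 10 (^): row=3 col=2 char='s'

Answer: s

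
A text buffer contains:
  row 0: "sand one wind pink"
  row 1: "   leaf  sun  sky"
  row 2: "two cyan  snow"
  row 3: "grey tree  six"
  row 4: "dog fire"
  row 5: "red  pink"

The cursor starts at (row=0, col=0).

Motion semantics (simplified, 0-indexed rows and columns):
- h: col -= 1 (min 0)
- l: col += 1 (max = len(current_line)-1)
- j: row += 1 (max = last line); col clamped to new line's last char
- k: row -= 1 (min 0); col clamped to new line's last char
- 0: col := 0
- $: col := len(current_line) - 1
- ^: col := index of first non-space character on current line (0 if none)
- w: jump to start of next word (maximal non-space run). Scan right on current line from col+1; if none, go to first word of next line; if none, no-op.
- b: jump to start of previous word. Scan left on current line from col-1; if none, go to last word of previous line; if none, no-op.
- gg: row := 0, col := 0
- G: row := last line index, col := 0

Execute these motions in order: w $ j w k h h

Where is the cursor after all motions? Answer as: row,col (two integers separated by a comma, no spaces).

Answer: 1,0

Derivation:
After 1 (w): row=0 col=5 char='o'
After 2 ($): row=0 col=17 char='k'
After 3 (j): row=1 col=16 char='y'
After 4 (w): row=2 col=0 char='t'
After 5 (k): row=1 col=0 char='_'
After 6 (h): row=1 col=0 char='_'
After 7 (h): row=1 col=0 char='_'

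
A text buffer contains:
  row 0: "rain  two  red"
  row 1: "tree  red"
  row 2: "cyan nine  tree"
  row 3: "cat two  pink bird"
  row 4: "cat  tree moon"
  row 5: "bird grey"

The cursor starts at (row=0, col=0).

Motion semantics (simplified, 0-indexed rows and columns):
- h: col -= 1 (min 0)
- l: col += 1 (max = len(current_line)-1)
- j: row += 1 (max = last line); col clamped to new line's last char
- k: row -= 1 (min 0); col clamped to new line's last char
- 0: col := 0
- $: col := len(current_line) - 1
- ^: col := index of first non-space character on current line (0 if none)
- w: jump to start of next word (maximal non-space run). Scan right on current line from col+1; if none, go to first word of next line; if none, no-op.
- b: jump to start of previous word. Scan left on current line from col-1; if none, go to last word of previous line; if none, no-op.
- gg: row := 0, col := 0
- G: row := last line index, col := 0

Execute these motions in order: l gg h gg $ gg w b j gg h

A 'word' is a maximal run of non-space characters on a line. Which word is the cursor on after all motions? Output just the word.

After 1 (l): row=0 col=1 char='a'
After 2 (gg): row=0 col=0 char='r'
After 3 (h): row=0 col=0 char='r'
After 4 (gg): row=0 col=0 char='r'
After 5 ($): row=0 col=13 char='d'
After 6 (gg): row=0 col=0 char='r'
After 7 (w): row=0 col=6 char='t'
After 8 (b): row=0 col=0 char='r'
After 9 (j): row=1 col=0 char='t'
After 10 (gg): row=0 col=0 char='r'
After 11 (h): row=0 col=0 char='r'

Answer: rain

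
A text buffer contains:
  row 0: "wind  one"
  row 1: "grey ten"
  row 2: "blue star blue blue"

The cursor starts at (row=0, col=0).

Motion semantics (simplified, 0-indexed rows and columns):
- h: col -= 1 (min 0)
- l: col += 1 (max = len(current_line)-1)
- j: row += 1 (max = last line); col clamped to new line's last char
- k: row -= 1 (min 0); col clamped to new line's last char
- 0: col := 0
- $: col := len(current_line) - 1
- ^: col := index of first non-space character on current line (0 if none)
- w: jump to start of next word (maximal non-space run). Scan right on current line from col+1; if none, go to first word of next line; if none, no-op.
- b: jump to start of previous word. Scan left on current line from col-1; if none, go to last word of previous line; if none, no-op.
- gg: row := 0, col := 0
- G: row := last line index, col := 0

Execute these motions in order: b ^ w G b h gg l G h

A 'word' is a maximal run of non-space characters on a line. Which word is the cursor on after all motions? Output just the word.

After 1 (b): row=0 col=0 char='w'
After 2 (^): row=0 col=0 char='w'
After 3 (w): row=0 col=6 char='o'
After 4 (G): row=2 col=0 char='b'
After 5 (b): row=1 col=5 char='t'
After 6 (h): row=1 col=4 char='_'
After 7 (gg): row=0 col=0 char='w'
After 8 (l): row=0 col=1 char='i'
After 9 (G): row=2 col=0 char='b'
After 10 (h): row=2 col=0 char='b'

Answer: blue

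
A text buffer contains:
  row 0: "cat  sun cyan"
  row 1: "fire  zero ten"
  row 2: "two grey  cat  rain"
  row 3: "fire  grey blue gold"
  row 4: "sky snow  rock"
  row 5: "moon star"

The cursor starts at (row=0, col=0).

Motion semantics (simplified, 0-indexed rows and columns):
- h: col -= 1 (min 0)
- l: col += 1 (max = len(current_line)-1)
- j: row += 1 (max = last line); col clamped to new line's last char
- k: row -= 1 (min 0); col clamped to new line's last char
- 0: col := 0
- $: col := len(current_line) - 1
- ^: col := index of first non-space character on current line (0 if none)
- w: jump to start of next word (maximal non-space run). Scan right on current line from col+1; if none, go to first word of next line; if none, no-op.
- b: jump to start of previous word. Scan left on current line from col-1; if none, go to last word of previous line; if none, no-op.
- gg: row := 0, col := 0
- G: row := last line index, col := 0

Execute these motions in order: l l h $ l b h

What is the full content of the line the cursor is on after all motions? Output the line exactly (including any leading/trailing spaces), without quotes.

Answer: cat  sun cyan

Derivation:
After 1 (l): row=0 col=1 char='a'
After 2 (l): row=0 col=2 char='t'
After 3 (h): row=0 col=1 char='a'
After 4 ($): row=0 col=12 char='n'
After 5 (l): row=0 col=12 char='n'
After 6 (b): row=0 col=9 char='c'
After 7 (h): row=0 col=8 char='_'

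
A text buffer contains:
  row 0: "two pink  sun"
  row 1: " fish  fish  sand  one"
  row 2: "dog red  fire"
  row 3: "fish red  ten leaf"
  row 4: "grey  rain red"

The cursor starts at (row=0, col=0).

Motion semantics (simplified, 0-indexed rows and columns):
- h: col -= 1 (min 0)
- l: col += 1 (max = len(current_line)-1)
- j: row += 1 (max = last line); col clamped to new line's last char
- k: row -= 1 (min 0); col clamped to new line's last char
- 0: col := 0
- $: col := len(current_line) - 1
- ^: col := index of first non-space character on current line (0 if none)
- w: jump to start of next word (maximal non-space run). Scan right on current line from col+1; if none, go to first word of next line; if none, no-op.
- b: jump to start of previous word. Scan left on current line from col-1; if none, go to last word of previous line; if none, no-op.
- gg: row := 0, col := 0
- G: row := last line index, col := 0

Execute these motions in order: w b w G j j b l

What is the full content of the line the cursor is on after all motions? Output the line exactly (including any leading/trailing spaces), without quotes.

Answer: fish red  ten leaf

Derivation:
After 1 (w): row=0 col=4 char='p'
After 2 (b): row=0 col=0 char='t'
After 3 (w): row=0 col=4 char='p'
After 4 (G): row=4 col=0 char='g'
After 5 (j): row=4 col=0 char='g'
After 6 (j): row=4 col=0 char='g'
After 7 (b): row=3 col=14 char='l'
After 8 (l): row=3 col=15 char='e'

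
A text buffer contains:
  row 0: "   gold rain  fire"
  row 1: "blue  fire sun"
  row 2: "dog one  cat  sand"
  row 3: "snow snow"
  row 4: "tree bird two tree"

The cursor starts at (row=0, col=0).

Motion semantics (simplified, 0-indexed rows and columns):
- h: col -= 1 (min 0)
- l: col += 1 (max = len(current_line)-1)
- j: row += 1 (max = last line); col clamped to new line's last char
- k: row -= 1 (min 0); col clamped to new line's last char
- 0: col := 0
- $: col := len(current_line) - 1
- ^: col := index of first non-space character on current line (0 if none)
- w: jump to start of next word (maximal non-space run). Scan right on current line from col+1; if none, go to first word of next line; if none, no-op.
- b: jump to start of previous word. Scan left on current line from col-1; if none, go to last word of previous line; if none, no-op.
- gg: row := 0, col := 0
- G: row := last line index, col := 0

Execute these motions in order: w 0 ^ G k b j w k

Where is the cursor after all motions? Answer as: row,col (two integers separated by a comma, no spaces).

Answer: 3,0

Derivation:
After 1 (w): row=0 col=3 char='g'
After 2 (0): row=0 col=0 char='_'
After 3 (^): row=0 col=3 char='g'
After 4 (G): row=4 col=0 char='t'
After 5 (k): row=3 col=0 char='s'
After 6 (b): row=2 col=14 char='s'
After 7 (j): row=3 col=8 char='w'
After 8 (w): row=4 col=0 char='t'
After 9 (k): row=3 col=0 char='s'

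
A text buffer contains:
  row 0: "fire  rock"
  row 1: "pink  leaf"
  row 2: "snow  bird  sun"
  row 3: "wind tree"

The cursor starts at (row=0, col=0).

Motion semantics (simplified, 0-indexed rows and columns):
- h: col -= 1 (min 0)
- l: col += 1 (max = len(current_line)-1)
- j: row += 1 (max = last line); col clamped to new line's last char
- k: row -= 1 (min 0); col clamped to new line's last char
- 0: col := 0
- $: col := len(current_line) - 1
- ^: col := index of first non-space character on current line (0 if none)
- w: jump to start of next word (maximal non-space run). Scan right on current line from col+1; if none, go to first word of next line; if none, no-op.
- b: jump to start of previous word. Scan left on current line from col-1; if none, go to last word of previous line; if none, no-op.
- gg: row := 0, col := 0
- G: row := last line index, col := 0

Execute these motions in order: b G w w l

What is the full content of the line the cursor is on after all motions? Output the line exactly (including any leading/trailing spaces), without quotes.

Answer: wind tree

Derivation:
After 1 (b): row=0 col=0 char='f'
After 2 (G): row=3 col=0 char='w'
After 3 (w): row=3 col=5 char='t'
After 4 (w): row=3 col=5 char='t'
After 5 (l): row=3 col=6 char='r'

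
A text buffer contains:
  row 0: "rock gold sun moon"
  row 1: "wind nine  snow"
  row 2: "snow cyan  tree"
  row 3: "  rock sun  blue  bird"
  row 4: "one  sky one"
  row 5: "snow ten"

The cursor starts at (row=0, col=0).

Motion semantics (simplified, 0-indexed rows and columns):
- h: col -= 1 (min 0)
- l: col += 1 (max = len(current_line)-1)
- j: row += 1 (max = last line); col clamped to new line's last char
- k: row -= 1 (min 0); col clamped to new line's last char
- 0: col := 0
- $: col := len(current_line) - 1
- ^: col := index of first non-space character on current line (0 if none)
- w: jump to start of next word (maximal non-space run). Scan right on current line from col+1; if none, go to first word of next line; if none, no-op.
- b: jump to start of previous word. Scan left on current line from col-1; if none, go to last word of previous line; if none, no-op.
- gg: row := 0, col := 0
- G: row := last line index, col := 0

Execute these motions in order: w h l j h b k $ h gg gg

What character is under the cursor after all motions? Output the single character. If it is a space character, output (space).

Answer: r

Derivation:
After 1 (w): row=0 col=5 char='g'
After 2 (h): row=0 col=4 char='_'
After 3 (l): row=0 col=5 char='g'
After 4 (j): row=1 col=5 char='n'
After 5 (h): row=1 col=4 char='_'
After 6 (b): row=1 col=0 char='w'
After 7 (k): row=0 col=0 char='r'
After 8 ($): row=0 col=17 char='n'
After 9 (h): row=0 col=16 char='o'
After 10 (gg): row=0 col=0 char='r'
After 11 (gg): row=0 col=0 char='r'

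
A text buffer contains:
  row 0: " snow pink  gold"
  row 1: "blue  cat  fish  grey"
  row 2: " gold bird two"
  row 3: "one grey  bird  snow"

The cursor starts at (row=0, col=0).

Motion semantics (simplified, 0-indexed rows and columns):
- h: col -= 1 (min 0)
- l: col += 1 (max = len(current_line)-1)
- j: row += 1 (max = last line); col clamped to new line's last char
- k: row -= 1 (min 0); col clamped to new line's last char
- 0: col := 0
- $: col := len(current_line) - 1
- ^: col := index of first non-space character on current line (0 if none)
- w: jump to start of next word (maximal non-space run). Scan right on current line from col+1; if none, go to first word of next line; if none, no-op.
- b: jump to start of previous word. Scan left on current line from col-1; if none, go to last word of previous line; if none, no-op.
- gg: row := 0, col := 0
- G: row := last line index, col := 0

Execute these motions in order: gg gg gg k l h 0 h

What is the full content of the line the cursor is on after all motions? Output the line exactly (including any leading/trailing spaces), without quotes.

Answer:  snow pink  gold

Derivation:
After 1 (gg): row=0 col=0 char='_'
After 2 (gg): row=0 col=0 char='_'
After 3 (gg): row=0 col=0 char='_'
After 4 (k): row=0 col=0 char='_'
After 5 (l): row=0 col=1 char='s'
After 6 (h): row=0 col=0 char='_'
After 7 (0): row=0 col=0 char='_'
After 8 (h): row=0 col=0 char='_'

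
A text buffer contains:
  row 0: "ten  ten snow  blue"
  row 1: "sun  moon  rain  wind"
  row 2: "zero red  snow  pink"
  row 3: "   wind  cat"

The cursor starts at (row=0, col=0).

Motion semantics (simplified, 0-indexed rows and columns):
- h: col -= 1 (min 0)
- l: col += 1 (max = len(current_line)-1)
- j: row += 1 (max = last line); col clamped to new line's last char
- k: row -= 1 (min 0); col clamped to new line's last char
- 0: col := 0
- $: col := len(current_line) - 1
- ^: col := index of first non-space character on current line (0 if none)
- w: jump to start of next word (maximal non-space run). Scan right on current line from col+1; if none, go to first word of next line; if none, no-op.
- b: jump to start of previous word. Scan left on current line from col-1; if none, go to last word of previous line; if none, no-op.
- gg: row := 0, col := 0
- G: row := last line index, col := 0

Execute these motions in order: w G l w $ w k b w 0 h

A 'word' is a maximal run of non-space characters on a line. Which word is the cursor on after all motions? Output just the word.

Answer: zero

Derivation:
After 1 (w): row=0 col=5 char='t'
After 2 (G): row=3 col=0 char='_'
After 3 (l): row=3 col=1 char='_'
After 4 (w): row=3 col=3 char='w'
After 5 ($): row=3 col=11 char='t'
After 6 (w): row=3 col=11 char='t'
After 7 (k): row=2 col=11 char='n'
After 8 (b): row=2 col=10 char='s'
After 9 (w): row=2 col=16 char='p'
After 10 (0): row=2 col=0 char='z'
After 11 (h): row=2 col=0 char='z'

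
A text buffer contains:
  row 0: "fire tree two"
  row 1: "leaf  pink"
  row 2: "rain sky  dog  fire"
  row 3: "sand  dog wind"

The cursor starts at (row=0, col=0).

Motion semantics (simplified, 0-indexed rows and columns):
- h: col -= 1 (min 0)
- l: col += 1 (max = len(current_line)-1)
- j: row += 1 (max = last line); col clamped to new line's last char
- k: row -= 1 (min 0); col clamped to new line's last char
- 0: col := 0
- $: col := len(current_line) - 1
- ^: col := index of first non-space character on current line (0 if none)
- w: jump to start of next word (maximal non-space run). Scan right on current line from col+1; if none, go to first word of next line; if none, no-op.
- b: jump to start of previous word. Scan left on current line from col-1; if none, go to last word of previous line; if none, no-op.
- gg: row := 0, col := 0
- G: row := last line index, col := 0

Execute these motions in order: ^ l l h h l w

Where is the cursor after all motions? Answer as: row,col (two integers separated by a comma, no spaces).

Answer: 0,5

Derivation:
After 1 (^): row=0 col=0 char='f'
After 2 (l): row=0 col=1 char='i'
After 3 (l): row=0 col=2 char='r'
After 4 (h): row=0 col=1 char='i'
After 5 (h): row=0 col=0 char='f'
After 6 (l): row=0 col=1 char='i'
After 7 (w): row=0 col=5 char='t'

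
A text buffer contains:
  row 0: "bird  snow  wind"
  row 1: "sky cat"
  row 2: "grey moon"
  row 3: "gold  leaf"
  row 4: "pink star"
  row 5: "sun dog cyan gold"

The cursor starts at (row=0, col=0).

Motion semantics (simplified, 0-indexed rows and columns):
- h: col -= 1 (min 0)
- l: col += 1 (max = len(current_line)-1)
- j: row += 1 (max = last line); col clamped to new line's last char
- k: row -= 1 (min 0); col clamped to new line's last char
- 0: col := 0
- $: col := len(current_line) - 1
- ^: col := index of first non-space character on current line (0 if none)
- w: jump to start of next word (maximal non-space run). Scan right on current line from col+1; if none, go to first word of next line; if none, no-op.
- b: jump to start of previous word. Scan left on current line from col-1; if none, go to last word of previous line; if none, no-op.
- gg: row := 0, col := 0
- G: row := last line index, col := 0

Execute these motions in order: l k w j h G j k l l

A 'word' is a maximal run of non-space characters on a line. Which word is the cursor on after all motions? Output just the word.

Answer: pink

Derivation:
After 1 (l): row=0 col=1 char='i'
After 2 (k): row=0 col=1 char='i'
After 3 (w): row=0 col=6 char='s'
After 4 (j): row=1 col=6 char='t'
After 5 (h): row=1 col=5 char='a'
After 6 (G): row=5 col=0 char='s'
After 7 (j): row=5 col=0 char='s'
After 8 (k): row=4 col=0 char='p'
After 9 (l): row=4 col=1 char='i'
After 10 (l): row=4 col=2 char='n'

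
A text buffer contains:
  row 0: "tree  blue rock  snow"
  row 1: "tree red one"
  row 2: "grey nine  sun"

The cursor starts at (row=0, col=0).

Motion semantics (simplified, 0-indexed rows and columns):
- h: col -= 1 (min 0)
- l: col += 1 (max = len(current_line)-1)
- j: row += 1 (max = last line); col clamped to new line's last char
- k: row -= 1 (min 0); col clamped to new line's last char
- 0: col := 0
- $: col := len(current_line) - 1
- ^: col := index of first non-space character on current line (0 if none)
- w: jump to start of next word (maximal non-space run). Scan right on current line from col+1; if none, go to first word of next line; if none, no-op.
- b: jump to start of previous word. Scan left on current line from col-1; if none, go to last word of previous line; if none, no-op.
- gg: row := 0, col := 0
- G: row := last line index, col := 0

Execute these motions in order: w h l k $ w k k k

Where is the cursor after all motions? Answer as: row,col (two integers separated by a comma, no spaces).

After 1 (w): row=0 col=6 char='b'
After 2 (h): row=0 col=5 char='_'
After 3 (l): row=0 col=6 char='b'
After 4 (k): row=0 col=6 char='b'
After 5 ($): row=0 col=20 char='w'
After 6 (w): row=1 col=0 char='t'
After 7 (k): row=0 col=0 char='t'
After 8 (k): row=0 col=0 char='t'
After 9 (k): row=0 col=0 char='t'

Answer: 0,0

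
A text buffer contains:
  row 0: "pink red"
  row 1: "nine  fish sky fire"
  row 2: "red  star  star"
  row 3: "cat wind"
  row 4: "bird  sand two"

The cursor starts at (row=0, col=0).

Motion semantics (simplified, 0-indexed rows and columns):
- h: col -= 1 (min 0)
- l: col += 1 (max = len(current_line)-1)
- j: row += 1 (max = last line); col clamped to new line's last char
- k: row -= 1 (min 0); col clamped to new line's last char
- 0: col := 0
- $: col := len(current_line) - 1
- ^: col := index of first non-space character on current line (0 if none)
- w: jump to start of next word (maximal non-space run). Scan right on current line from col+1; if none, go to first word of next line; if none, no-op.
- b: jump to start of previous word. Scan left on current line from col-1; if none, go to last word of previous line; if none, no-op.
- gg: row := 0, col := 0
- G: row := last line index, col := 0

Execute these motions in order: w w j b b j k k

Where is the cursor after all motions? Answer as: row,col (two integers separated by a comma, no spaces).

After 1 (w): row=0 col=5 char='r'
After 2 (w): row=1 col=0 char='n'
After 3 (j): row=2 col=0 char='r'
After 4 (b): row=1 col=15 char='f'
After 5 (b): row=1 col=11 char='s'
After 6 (j): row=2 col=11 char='s'
After 7 (k): row=1 col=11 char='s'
After 8 (k): row=0 col=7 char='d'

Answer: 0,7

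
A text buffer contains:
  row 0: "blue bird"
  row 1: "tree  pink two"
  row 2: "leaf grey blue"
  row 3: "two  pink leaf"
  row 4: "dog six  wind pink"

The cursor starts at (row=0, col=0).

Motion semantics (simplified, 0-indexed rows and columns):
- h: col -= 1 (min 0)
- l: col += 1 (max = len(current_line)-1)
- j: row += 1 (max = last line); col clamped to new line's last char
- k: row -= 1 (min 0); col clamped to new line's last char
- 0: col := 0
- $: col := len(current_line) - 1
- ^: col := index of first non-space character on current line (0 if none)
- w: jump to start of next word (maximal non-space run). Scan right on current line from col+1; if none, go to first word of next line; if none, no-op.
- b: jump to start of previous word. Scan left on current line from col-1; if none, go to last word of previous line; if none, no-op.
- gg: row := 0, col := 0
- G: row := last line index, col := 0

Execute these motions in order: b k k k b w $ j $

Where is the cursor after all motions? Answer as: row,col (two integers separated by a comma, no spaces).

Answer: 1,13

Derivation:
After 1 (b): row=0 col=0 char='b'
After 2 (k): row=0 col=0 char='b'
After 3 (k): row=0 col=0 char='b'
After 4 (k): row=0 col=0 char='b'
After 5 (b): row=0 col=0 char='b'
After 6 (w): row=0 col=5 char='b'
After 7 ($): row=0 col=8 char='d'
After 8 (j): row=1 col=8 char='n'
After 9 ($): row=1 col=13 char='o'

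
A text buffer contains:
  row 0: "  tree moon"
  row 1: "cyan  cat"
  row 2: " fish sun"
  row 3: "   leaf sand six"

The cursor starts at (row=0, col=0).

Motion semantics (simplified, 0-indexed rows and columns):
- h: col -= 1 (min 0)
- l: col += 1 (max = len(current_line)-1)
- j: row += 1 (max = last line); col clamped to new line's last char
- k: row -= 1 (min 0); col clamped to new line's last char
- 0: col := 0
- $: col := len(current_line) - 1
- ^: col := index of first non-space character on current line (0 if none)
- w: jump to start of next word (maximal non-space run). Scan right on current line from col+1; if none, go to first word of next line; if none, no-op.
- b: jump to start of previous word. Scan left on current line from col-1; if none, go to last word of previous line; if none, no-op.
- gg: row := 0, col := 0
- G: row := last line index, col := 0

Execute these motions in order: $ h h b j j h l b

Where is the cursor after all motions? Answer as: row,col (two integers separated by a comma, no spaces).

Answer: 2,6

Derivation:
After 1 ($): row=0 col=10 char='n'
After 2 (h): row=0 col=9 char='o'
After 3 (h): row=0 col=8 char='o'
After 4 (b): row=0 col=7 char='m'
After 5 (j): row=1 col=7 char='a'
After 6 (j): row=2 col=7 char='u'
After 7 (h): row=2 col=6 char='s'
After 8 (l): row=2 col=7 char='u'
After 9 (b): row=2 col=6 char='s'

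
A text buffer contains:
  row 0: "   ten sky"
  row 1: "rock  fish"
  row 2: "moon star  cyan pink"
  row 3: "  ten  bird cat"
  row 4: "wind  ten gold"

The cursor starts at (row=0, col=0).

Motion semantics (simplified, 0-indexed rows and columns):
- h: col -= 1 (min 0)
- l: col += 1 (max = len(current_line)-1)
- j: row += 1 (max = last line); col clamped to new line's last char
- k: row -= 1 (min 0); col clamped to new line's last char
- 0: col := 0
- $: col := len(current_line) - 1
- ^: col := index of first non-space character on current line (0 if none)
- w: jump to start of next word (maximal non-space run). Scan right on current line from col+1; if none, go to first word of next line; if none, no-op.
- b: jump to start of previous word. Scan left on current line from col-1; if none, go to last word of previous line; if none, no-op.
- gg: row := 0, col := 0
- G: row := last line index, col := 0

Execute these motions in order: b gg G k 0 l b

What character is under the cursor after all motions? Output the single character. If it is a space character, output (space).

Answer: p

Derivation:
After 1 (b): row=0 col=0 char='_'
After 2 (gg): row=0 col=0 char='_'
After 3 (G): row=4 col=0 char='w'
After 4 (k): row=3 col=0 char='_'
After 5 (0): row=3 col=0 char='_'
After 6 (l): row=3 col=1 char='_'
After 7 (b): row=2 col=16 char='p'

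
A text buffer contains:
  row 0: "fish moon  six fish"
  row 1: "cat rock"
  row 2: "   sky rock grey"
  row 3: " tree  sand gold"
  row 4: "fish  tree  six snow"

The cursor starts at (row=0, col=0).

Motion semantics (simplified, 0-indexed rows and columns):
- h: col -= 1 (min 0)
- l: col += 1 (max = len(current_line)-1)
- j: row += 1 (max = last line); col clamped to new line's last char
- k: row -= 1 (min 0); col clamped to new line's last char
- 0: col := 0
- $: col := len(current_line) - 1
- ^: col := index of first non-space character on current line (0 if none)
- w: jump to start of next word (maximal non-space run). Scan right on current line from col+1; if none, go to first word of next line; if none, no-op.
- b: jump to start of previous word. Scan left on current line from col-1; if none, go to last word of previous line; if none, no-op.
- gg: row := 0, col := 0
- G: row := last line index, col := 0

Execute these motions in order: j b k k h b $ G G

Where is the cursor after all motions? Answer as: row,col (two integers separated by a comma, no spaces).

After 1 (j): row=1 col=0 char='c'
After 2 (b): row=0 col=15 char='f'
After 3 (k): row=0 col=15 char='f'
After 4 (k): row=0 col=15 char='f'
After 5 (h): row=0 col=14 char='_'
After 6 (b): row=0 col=11 char='s'
After 7 ($): row=0 col=18 char='h'
After 8 (G): row=4 col=0 char='f'
After 9 (G): row=4 col=0 char='f'

Answer: 4,0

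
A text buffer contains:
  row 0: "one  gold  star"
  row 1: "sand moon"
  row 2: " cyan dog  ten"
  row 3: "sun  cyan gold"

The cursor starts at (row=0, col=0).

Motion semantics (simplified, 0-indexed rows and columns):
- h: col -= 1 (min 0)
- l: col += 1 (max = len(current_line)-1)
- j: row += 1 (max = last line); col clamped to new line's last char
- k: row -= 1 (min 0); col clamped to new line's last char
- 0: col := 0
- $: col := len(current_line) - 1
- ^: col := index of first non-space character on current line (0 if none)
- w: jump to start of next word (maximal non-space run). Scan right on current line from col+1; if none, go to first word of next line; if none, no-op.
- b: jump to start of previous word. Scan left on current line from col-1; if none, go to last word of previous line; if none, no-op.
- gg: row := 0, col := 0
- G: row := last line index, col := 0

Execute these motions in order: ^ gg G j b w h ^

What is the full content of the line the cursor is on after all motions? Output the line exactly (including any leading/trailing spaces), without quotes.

After 1 (^): row=0 col=0 char='o'
After 2 (gg): row=0 col=0 char='o'
After 3 (G): row=3 col=0 char='s'
After 4 (j): row=3 col=0 char='s'
After 5 (b): row=2 col=11 char='t'
After 6 (w): row=3 col=0 char='s'
After 7 (h): row=3 col=0 char='s'
After 8 (^): row=3 col=0 char='s'

Answer: sun  cyan gold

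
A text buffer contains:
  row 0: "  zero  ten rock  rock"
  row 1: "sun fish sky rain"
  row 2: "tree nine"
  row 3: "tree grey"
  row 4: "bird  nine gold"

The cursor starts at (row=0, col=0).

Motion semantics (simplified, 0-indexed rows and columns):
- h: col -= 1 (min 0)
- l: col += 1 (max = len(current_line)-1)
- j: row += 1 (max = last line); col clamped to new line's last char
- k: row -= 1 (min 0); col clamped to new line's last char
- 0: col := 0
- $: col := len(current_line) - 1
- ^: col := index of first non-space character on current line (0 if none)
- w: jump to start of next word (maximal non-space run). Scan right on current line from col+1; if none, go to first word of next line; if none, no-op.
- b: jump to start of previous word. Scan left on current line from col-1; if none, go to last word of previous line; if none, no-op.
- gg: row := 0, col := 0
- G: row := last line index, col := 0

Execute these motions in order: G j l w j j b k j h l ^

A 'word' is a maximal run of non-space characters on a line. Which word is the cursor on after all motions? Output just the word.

Answer: bird

Derivation:
After 1 (G): row=4 col=0 char='b'
After 2 (j): row=4 col=0 char='b'
After 3 (l): row=4 col=1 char='i'
After 4 (w): row=4 col=6 char='n'
After 5 (j): row=4 col=6 char='n'
After 6 (j): row=4 col=6 char='n'
After 7 (b): row=4 col=0 char='b'
After 8 (k): row=3 col=0 char='t'
After 9 (j): row=4 col=0 char='b'
After 10 (h): row=4 col=0 char='b'
After 11 (l): row=4 col=1 char='i'
After 12 (^): row=4 col=0 char='b'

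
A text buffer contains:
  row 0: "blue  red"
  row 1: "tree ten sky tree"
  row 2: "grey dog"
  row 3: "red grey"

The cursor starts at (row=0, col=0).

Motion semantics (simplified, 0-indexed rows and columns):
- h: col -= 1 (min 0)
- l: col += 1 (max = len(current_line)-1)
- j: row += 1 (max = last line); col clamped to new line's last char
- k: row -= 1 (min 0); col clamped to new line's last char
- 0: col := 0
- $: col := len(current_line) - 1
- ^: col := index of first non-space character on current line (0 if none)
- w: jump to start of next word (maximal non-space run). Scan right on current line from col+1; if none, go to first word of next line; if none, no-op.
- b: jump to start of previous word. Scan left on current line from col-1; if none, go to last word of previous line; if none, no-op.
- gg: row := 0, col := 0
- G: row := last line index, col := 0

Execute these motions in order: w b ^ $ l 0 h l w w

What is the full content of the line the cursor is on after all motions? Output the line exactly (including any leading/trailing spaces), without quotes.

Answer: tree ten sky tree

Derivation:
After 1 (w): row=0 col=6 char='r'
After 2 (b): row=0 col=0 char='b'
After 3 (^): row=0 col=0 char='b'
After 4 ($): row=0 col=8 char='d'
After 5 (l): row=0 col=8 char='d'
After 6 (0): row=0 col=0 char='b'
After 7 (h): row=0 col=0 char='b'
After 8 (l): row=0 col=1 char='l'
After 9 (w): row=0 col=6 char='r'
After 10 (w): row=1 col=0 char='t'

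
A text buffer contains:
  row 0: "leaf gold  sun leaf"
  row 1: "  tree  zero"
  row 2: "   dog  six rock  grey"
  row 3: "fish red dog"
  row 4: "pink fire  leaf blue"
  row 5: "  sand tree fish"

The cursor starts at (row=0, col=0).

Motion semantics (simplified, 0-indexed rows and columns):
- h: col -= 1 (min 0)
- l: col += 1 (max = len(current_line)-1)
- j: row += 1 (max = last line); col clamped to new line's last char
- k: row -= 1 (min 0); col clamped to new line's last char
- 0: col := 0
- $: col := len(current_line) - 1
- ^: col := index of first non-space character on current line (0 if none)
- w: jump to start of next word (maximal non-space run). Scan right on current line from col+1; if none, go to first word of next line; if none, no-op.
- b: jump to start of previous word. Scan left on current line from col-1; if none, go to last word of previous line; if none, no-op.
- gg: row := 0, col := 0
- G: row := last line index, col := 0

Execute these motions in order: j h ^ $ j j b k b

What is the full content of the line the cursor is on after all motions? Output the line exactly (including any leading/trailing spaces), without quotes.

Answer:    dog  six rock  grey

Derivation:
After 1 (j): row=1 col=0 char='_'
After 2 (h): row=1 col=0 char='_'
After 3 (^): row=1 col=2 char='t'
After 4 ($): row=1 col=11 char='o'
After 5 (j): row=2 col=11 char='_'
After 6 (j): row=3 col=11 char='g'
After 7 (b): row=3 col=9 char='d'
After 8 (k): row=2 col=9 char='i'
After 9 (b): row=2 col=8 char='s'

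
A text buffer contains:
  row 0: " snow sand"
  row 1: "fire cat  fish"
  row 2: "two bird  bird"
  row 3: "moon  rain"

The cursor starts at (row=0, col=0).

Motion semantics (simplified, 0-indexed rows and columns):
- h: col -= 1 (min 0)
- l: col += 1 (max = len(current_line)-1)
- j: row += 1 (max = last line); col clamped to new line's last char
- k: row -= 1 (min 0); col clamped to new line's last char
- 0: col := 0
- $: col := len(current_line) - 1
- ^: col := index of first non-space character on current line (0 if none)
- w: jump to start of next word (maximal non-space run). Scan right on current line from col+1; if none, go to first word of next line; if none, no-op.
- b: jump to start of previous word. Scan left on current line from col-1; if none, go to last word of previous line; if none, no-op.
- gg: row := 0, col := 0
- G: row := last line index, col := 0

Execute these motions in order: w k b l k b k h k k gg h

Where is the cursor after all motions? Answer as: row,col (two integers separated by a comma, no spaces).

Answer: 0,0

Derivation:
After 1 (w): row=0 col=1 char='s'
After 2 (k): row=0 col=1 char='s'
After 3 (b): row=0 col=1 char='s'
After 4 (l): row=0 col=2 char='n'
After 5 (k): row=0 col=2 char='n'
After 6 (b): row=0 col=1 char='s'
After 7 (k): row=0 col=1 char='s'
After 8 (h): row=0 col=0 char='_'
After 9 (k): row=0 col=0 char='_'
After 10 (k): row=0 col=0 char='_'
After 11 (gg): row=0 col=0 char='_'
After 12 (h): row=0 col=0 char='_'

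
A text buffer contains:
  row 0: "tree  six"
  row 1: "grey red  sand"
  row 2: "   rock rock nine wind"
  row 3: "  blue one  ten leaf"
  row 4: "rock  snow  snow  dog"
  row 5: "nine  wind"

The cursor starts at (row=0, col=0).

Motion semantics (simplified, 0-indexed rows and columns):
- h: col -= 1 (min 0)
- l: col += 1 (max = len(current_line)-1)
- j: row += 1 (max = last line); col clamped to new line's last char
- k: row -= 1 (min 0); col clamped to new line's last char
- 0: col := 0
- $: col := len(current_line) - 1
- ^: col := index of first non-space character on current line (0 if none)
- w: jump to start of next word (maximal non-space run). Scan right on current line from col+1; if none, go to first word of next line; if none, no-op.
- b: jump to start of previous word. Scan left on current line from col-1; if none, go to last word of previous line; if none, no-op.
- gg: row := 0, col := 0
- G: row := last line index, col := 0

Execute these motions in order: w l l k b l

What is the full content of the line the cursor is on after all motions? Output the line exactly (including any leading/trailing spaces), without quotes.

After 1 (w): row=0 col=6 char='s'
After 2 (l): row=0 col=7 char='i'
After 3 (l): row=0 col=8 char='x'
After 4 (k): row=0 col=8 char='x'
After 5 (b): row=0 col=6 char='s'
After 6 (l): row=0 col=7 char='i'

Answer: tree  six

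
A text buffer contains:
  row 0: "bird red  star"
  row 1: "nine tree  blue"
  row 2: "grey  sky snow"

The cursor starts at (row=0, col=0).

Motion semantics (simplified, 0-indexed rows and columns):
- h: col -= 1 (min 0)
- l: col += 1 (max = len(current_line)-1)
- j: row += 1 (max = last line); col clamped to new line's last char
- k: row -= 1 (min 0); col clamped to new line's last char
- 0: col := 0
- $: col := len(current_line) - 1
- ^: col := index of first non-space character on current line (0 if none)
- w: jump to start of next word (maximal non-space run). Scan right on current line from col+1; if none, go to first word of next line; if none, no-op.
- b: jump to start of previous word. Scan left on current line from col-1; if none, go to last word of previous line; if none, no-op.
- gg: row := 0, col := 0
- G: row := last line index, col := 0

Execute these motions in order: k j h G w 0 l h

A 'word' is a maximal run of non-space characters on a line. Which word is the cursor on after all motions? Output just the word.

Answer: grey

Derivation:
After 1 (k): row=0 col=0 char='b'
After 2 (j): row=1 col=0 char='n'
After 3 (h): row=1 col=0 char='n'
After 4 (G): row=2 col=0 char='g'
After 5 (w): row=2 col=6 char='s'
After 6 (0): row=2 col=0 char='g'
After 7 (l): row=2 col=1 char='r'
After 8 (h): row=2 col=0 char='g'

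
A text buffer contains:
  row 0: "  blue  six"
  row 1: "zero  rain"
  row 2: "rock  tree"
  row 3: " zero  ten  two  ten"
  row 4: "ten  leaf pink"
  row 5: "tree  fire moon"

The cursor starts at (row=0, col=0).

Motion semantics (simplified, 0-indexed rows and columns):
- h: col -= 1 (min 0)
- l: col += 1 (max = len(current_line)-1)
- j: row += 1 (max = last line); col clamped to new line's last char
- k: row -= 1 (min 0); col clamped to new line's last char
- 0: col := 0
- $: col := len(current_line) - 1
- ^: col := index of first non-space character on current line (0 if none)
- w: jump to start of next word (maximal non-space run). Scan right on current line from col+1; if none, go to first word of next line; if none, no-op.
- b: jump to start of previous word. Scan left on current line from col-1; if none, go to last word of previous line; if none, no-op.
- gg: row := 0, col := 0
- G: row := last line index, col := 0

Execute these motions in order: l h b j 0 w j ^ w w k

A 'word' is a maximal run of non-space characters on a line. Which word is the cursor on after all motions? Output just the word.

After 1 (l): row=0 col=1 char='_'
After 2 (h): row=0 col=0 char='_'
After 3 (b): row=0 col=0 char='_'
After 4 (j): row=1 col=0 char='z'
After 5 (0): row=1 col=0 char='z'
After 6 (w): row=1 col=6 char='r'
After 7 (j): row=2 col=6 char='t'
After 8 (^): row=2 col=0 char='r'
After 9 (w): row=2 col=6 char='t'
After 10 (w): row=3 col=1 char='z'
After 11 (k): row=2 col=1 char='o'

Answer: rock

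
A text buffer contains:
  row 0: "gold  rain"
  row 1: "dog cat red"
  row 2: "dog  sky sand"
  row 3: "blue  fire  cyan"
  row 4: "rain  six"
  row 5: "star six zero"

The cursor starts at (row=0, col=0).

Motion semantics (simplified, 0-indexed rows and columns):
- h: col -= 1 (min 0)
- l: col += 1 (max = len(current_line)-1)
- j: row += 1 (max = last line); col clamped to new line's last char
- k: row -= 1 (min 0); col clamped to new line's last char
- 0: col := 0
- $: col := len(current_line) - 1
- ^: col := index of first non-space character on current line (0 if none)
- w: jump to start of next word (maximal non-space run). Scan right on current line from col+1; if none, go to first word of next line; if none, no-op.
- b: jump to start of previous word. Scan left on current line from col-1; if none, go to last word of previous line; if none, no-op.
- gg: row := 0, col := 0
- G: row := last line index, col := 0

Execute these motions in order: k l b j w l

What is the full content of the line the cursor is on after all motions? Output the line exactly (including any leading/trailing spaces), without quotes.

After 1 (k): row=0 col=0 char='g'
After 2 (l): row=0 col=1 char='o'
After 3 (b): row=0 col=0 char='g'
After 4 (j): row=1 col=0 char='d'
After 5 (w): row=1 col=4 char='c'
After 6 (l): row=1 col=5 char='a'

Answer: dog cat red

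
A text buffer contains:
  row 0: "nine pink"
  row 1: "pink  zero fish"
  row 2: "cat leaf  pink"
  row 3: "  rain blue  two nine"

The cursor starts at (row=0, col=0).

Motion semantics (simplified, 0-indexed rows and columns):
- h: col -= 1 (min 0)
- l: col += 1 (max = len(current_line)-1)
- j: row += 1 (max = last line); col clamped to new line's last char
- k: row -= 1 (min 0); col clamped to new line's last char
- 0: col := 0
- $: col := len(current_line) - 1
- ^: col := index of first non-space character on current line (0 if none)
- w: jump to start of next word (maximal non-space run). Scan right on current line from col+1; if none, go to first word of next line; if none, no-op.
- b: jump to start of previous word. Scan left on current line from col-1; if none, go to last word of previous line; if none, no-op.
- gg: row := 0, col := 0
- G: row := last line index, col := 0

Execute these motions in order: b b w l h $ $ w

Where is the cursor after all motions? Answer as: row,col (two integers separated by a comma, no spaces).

After 1 (b): row=0 col=0 char='n'
After 2 (b): row=0 col=0 char='n'
After 3 (w): row=0 col=5 char='p'
After 4 (l): row=0 col=6 char='i'
After 5 (h): row=0 col=5 char='p'
After 6 ($): row=0 col=8 char='k'
After 7 ($): row=0 col=8 char='k'
After 8 (w): row=1 col=0 char='p'

Answer: 1,0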